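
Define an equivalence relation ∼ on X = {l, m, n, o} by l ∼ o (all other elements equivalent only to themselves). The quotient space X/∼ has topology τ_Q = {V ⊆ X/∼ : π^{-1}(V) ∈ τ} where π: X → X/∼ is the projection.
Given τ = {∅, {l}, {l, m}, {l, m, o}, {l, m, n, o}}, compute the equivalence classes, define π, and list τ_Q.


X/∼ = {[l=o], [m], [n]}; |τ_Q| = 3.

Equivalence classes: [l=o], [m], [n].
Quotient map π: X → X/∼ sends l ↦ [l=o], m ↦ [m], n ↦ [n], o ↦ [l=o].
For each subset V ⊆ X/∼, compute π^{-1}(V) ⊆ X and check whether π^{-1}(V) ∈ τ. V is open in τ_Q iff π^{-1}(V) ∈ τ.
  V = {}: π^{-1}(V) = ∅ ∈ τ ✓.
  V = {[l=o]}: π^{-1}(V) = {l, o} ∉ τ ✗.
  V = {[m]}: π^{-1}(V) = {m} ∉ τ ✗.
  V = {[l=o], [m]}: π^{-1}(V) = {l, m, o} ∈ τ ✓.
  V = {[n]}: π^{-1}(V) = {n} ∉ τ ✗.
  V = {[l=o], [n]}: π^{-1}(V) = {l, n, o} ∉ τ ✗.
  V = {[m], [n]}: π^{-1}(V) = {m, n} ∉ τ ✗.
  V = {[l=o], [m], [n]}: π^{-1}(V) = {l, m, n, o} ∈ τ ✓.
Open sets in the quotient: τ_Q = {{}, {[l=o], [m]}, {[l=o], [m], [n]}} (3 elements).


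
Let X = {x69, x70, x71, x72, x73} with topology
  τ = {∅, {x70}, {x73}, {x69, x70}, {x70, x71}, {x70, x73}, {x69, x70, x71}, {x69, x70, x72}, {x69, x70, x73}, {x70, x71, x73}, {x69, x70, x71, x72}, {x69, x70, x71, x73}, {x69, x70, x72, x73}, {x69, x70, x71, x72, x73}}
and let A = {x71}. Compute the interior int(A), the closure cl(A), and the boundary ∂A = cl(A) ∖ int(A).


int(A) = ∅, cl(A) = {x71}, ∂A = {x71}.

Closed sets in (X, τ) are complements of opens:
  closed(X, τ) = {∅, {x71}, {x72}, {x73}, {x69, x72}, {x71, x72}, {x71, x73}, {x72, x73}, {x69, x71, x72}, {x69, x72, x73}, {x71, x72, x73}, {x69, x70, x71, x72}, {x69, x71, x72, x73}, {x69, x70, x71, x72, x73}}.
int(A) = ⋃ {U ∈ τ : U ⊆ A}. Opens contained in A: ∅.
Taking the union of these: int(A) = ∅.
cl(A) = ⋂ {C closed : A ⊆ C}. Closed sets containing A: {x71}, {x71, x72}, {x71, x73}, {x69, x71, x72}, {x71, x72, x73}, {x69, x70, x71, x72}, {x69, x71, x72, x73}, {x69, x70, x71, x72, x73}.
Intersecting these: cl(A) = {x71}.
∂A = cl(A) ∖ int(A) = {x71} ∖ ∅ = {x71}.


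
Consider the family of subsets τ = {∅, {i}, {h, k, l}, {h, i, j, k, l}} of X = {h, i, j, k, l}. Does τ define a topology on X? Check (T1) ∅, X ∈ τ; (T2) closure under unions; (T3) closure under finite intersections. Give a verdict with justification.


τ is NOT a topology on X.

Axiom (T1): ∅ ∈ τ? Yes; X ∈ τ? Yes.
Axiom (T2/T3): check pairwise unions and intersections of members of τ.
Counterexample for (T2): {i} ∪ {h, k, l} = {h, i, k, l} ∉ τ. Therefore τ is NOT a topology.


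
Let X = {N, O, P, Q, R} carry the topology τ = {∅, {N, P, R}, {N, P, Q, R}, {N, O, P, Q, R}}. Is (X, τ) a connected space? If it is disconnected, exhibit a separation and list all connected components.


(X, τ) is connected.

Find clopen sets (U ∈ τ with X ∖ U ∈ τ):
  U = ∅, X ∖ U = {N, O, P, Q, R} — both open, so U is clopen.
  U = {N, O, P, Q, R}, X ∖ U = ∅ — both open, so U is clopen.
Only trivial clopens (∅ and X) exist, so (X, τ) is connected.
Compute connected components by grouping points that agree on all clopens:
  component: {N, O, P, Q, R}


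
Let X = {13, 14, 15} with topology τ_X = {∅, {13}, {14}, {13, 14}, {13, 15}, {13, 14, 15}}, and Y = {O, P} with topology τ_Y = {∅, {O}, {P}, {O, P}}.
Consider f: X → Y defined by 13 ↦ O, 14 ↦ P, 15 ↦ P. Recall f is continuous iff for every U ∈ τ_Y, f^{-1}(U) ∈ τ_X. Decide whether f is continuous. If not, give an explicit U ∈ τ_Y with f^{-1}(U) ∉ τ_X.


f is NOT continuous.

Compute f^{-1}(U) for each U ∈ τ_Y:
  U = ∅: f^{-1}(U) = ∅ ∈ τ_X ✓.
  U = {O}: f^{-1}(U) = {13} ∈ τ_X ✓.
  U = {P}: f^{-1}(U) = {14, 15} ∉ τ_X ✗.
  U = {O, P}: f^{-1}(U) = {13, 14, 15} ∈ τ_X ✓.
Found U = {P} with f^{-1}(U) = {14, 15} not in τ_X. Therefore f is NOT continuous.


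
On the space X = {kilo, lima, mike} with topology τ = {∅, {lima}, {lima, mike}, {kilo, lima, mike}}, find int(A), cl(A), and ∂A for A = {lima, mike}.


int(A) = {lima, mike}, cl(A) = {kilo, lima, mike}, ∂A = {kilo}.

Closed sets in (X, τ) are complements of opens:
  closed(X, τ) = {∅, {kilo}, {kilo, mike}, {kilo, lima, mike}}.
int(A) = ⋃ {U ∈ τ : U ⊆ A}. Opens contained in A: ∅, {lima}, {lima, mike}.
Taking the union of these: int(A) = {lima, mike}.
cl(A) = ⋂ {C closed : A ⊆ C}. Closed sets containing A: {kilo, lima, mike}.
Intersecting these: cl(A) = {kilo, lima, mike}.
∂A = cl(A) ∖ int(A) = {kilo, lima, mike} ∖ {lima, mike} = {kilo}.


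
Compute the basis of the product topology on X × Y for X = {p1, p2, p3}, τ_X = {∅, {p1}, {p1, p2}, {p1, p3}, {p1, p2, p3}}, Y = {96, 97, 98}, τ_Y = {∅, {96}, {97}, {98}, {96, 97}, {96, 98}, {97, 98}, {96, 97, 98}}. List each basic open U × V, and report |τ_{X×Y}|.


Basis B = {∅ × ∅, {p1} × {96}, {p1} × {97}, {p1} × {98}, {p1} × {96, 97}, {p1} × {96, 98}, {p1, p2} × {96}, {p1, p3} × {96}, {p1} × {97, 98}, {p1, p2} × {97}, {p1, p3} × {97}, {p1, p2} × {98}, {p1, p3} × {98}, {p1} × {96, 97, 98}, {p1, p2, p3} × {96}, {p1, p2, p3} × {97}, {p1, p2, p3} × {98}, {p1, p2} × {96, 97}, {p1, p3} × {96, 97}, {p1, p2} × {96, 98}, {p1, p3} × {96, 98}, {p1, p2} × {97, 98}, {p1, p3} × {97, 98}, {p1, p2} × {96, 97, 98}, {p1, p3} × {96, 97, 98}, {p1, p2, p3} × {96, 97}, {p1, p2, p3} × {96, 98}, {p1, p2, p3} × {97, 98}, {p1, p2, p3} × {96, 97, 98}}; |τ_{X×Y}| = 125.

Enumerate products U × V with U ∈ τ_X, V ∈ τ_Y (deduplicated):
  ∅ × ∅ = {} (∅)
  {p1} × {96} = {(p1,96)}
  {p1} × {97} = {(p1,97)}
  {p1} × {98} = {(p1,98)}
  {p1} × {96, 97} = {(p1,96), (p1,97)}
  {p1} × {96, 98} = {(p1,96), (p1,98)}
  {p1, p2} × {96} = {(p1,96), (p2,96)}
  {p1, p3} × {96} = {(p1,96), (p3,96)}
  {p1} × {97, 98} = {(p1,97), (p1,98)}
  {p1, p2} × {97} = {(p1,97), (p2,97)}
  {p1, p3} × {97} = {(p1,97), (p3,97)}
  {p1, p2} × {98} = {(p1,98), (p2,98)}
  {p1, p3} × {98} = {(p1,98), (p3,98)}
  {p1} × {96, 97, 98} = {(p1,96), (p1,97), (p1,98)}
  {p1, p2, p3} × {96} = {(p1,96), (p2,96), (p3,96)}
  {p1, p2, p3} × {97} = {(p1,97), (p2,97), (p3,97)}
  {p1, p2, p3} × {98} = {(p1,98), (p2,98), (p3,98)}
  {p1, p2} × {96, 97} = {(p1,96), (p1,97), (p2,96), (p2,97)}
  {p1, p3} × {96, 97} = {(p1,96), (p1,97), (p3,96), (p3,97)}
  {p1, p2} × {96, 98} = {(p1,96), (p1,98), (p2,96), (p2,98)}
  {p1, p3} × {96, 98} = {(p1,96), (p1,98), (p3,96), (p3,98)}
  {p1, p2} × {97, 98} = {(p1,97), (p1,98), (p2,97), (p2,98)}
  {p1, p3} × {97, 98} = {(p1,97), (p1,98), (p3,97), (p3,98)}
  {p1, p2} × {96, 97, 98} = {(p1,96), (p1,97), (p1,98), (p2,96), (p2,97), (p2,98)}
  {p1, p3} × {96, 97, 98} = {(p1,96), (p1,97), (p1,98), (p3,96), (p3,97), (p3,98)}
  {p1, p2, p3} × {96, 97} = {(p1,96), (p1,97), (p2,96), (p2,97), (p3,96), (p3,97)}
  {p1, p2, p3} × {96, 98} = {(p1,96), (p1,98), (p2,96), (p2,98), (p3,96), (p3,98)}
  {p1, p2, p3} × {97, 98} = {(p1,97), (p1,98), (p2,97), (p2,98), (p3,97), (p3,98)}
  {p1, p2, p3} × {96, 97, 98} = {(p1,96), (p1,97), (p1,98), (p2,96), (p2,97), (p2,98), (p3,96), (p3,97), (p3,98)}
These 29 distinct sets form the basis B.
Close under arbitrary unions to get τ_{X×Y}; counting gives |τ_{X×Y}| = 125.


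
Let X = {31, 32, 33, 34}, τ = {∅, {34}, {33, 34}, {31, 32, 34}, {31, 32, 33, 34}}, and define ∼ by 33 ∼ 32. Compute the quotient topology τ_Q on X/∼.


X/∼ = {[31], [32=33], [34]}; |τ_Q| = 3.

Equivalence classes: [31], [32=33], [34].
Quotient map π: X → X/∼ sends 31 ↦ [31], 32 ↦ [32=33], 33 ↦ [32=33], 34 ↦ [34].
For each subset V ⊆ X/∼, compute π^{-1}(V) ⊆ X and check whether π^{-1}(V) ∈ τ. V is open in τ_Q iff π^{-1}(V) ∈ τ.
  V = {}: π^{-1}(V) = ∅ ∈ τ ✓.
  V = {[31]}: π^{-1}(V) = {31} ∉ τ ✗.
  V = {[32=33]}: π^{-1}(V) = {32, 33} ∉ τ ✗.
  V = {[31], [32=33]}: π^{-1}(V) = {31, 32, 33} ∉ τ ✗.
  V = {[34]}: π^{-1}(V) = {34} ∈ τ ✓.
  V = {[31], [34]}: π^{-1}(V) = {31, 34} ∉ τ ✗.
  V = {[32=33], [34]}: π^{-1}(V) = {32, 33, 34} ∉ τ ✗.
  V = {[31], [32=33], [34]}: π^{-1}(V) = {31, 32, 33, 34} ∈ τ ✓.
Open sets in the quotient: τ_Q = {{}, {[34]}, {[31], [32=33], [34]}} (3 elements).


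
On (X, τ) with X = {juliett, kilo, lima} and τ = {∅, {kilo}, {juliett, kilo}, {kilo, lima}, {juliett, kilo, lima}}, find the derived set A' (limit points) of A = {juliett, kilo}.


A' = {juliett, lima}

For each x ∈ X, list the open sets U ∈ τ with x ∈ U, then check whether U ∩ (A ∖ {x}) ≠ ∅ for every such U.
  x = juliett: opens ∋ x are {juliett, kilo}, {juliett, kilo, lima}; each meets A ∖ {juliett}, so x IS a limit point.
  x = kilo: open {kilo} ∋ x has {kilo} ∩ (A ∖ {kilo}) = ∅, so x is NOT a limit point.
  x = lima: opens ∋ x are {kilo, lima}, {juliett, kilo, lima}; each meets A ∖ {lima}, so x IS a limit point.
Collecting: A' = {juliett, lima}.


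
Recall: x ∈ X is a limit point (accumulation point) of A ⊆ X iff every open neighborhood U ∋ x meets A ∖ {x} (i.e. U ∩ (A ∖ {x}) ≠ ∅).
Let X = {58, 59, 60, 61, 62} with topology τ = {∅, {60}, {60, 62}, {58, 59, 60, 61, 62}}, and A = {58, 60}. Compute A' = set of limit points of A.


A' = {58, 59, 61, 62}

For each x ∈ X, list the open sets U ∈ τ with x ∈ U, then check whether U ∩ (A ∖ {x}) ≠ ∅ for every such U.
  x = 58: opens ∋ x are {58, 59, 60, 61, 62}; each meets A ∖ {58}, so x IS a limit point.
  x = 59: opens ∋ x are {58, 59, 60, 61, 62}; each meets A ∖ {59}, so x IS a limit point.
  x = 60: open {60} ∋ x has {60} ∩ (A ∖ {60}) = ∅, so x is NOT a limit point.
  x = 61: opens ∋ x are {58, 59, 60, 61, 62}; each meets A ∖ {61}, so x IS a limit point.
  x = 62: opens ∋ x are {60, 62}, {58, 59, 60, 61, 62}; each meets A ∖ {62}, so x IS a limit point.
Collecting: A' = {58, 59, 61, 62}.


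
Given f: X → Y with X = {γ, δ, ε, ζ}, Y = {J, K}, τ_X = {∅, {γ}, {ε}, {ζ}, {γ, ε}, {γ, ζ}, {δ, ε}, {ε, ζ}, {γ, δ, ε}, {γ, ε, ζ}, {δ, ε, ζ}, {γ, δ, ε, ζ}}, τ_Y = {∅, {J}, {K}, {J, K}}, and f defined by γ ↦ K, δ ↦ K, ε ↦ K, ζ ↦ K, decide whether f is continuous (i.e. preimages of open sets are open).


f IS continuous.

Compute f^{-1}(U) for each U ∈ τ_Y:
  U = ∅: f^{-1}(U) = ∅ ∈ τ_X ✓.
  U = {J}: f^{-1}(U) = ∅ ∈ τ_X ✓.
  U = {K}: f^{-1}(U) = {γ, δ, ε, ζ} ∈ τ_X ✓.
  U = {J, K}: f^{-1}(U) = {γ, δ, ε, ζ} ∈ τ_X ✓.
Every preimage lies in τ_X, so f IS continuous.


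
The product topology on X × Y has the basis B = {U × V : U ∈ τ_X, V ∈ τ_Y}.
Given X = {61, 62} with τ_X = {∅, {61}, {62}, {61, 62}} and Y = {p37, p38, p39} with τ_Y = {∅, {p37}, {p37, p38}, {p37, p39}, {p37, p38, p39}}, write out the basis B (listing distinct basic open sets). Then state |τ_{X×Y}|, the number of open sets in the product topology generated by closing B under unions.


Basis B = {∅ × ∅, {61} × {p37}, {62} × {p37}, {61} × {p37, p38}, {61} × {p37, p39}, {61, 62} × {p37}, {62} × {p37, p38}, {62} × {p37, p39}, {61} × {p37, p38, p39}, {62} × {p37, p38, p39}, {61, 62} × {p37, p38}, {61, 62} × {p37, p39}, {61, 62} × {p37, p38, p39}}; |τ_{X×Y}| = 25.

Enumerate products U × V with U ∈ τ_X, V ∈ τ_Y (deduplicated):
  ∅ × ∅ = {} (∅)
  {61} × {p37} = {(61,p37)}
  {62} × {p37} = {(62,p37)}
  {61} × {p37, p38} = {(61,p37), (61,p38)}
  {61} × {p37, p39} = {(61,p37), (61,p39)}
  {61, 62} × {p37} = {(61,p37), (62,p37)}
  {62} × {p37, p38} = {(62,p37), (62,p38)}
  {62} × {p37, p39} = {(62,p37), (62,p39)}
  {61} × {p37, p38, p39} = {(61,p37), (61,p38), (61,p39)}
  {62} × {p37, p38, p39} = {(62,p37), (62,p38), (62,p39)}
  {61, 62} × {p37, p38} = {(61,p37), (61,p38), (62,p37), (62,p38)}
  {61, 62} × {p37, p39} = {(61,p37), (61,p39), (62,p37), (62,p39)}
  {61, 62} × {p37, p38, p39} = {(61,p37), (61,p38), (61,p39), (62,p37), (62,p38), (62,p39)}
These 13 distinct sets form the basis B.
Close under arbitrary unions to get τ_{X×Y}; counting gives |τ_{X×Y}| = 25.


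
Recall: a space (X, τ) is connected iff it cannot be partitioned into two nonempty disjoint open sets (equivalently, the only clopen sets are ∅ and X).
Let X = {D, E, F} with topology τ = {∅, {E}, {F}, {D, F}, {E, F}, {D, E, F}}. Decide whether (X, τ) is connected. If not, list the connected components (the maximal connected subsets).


(X, τ) is disconnected; components = [{E}, {D, F}].

Find clopen sets (U ∈ τ with X ∖ U ∈ τ):
  U = ∅, X ∖ U = {D, E, F} — both open, so U is clopen.
  U = {E}, X ∖ U = {D, F} — both open, so U is clopen.
  U = {D, F}, X ∖ U = {E} — both open, so U is clopen.
  U = {D, E, F}, X ∖ U = ∅ — both open, so U is clopen.
Nontrivial clopen(s) exist: e.g. {D, F}. So (X, τ) is disconnected.
Compute connected components by grouping points that agree on all clopens:
  component: {E}
  component: {D, F}


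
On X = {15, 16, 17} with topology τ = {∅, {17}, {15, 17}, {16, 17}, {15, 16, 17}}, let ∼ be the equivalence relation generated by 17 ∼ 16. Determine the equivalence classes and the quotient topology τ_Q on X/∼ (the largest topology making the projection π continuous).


X/∼ = {[15], [16=17]}; |τ_Q| = 3.

Equivalence classes: [15], [16=17].
Quotient map π: X → X/∼ sends 15 ↦ [15], 16 ↦ [16=17], 17 ↦ [16=17].
For each subset V ⊆ X/∼, compute π^{-1}(V) ⊆ X and check whether π^{-1}(V) ∈ τ. V is open in τ_Q iff π^{-1}(V) ∈ τ.
  V = {}: π^{-1}(V) = ∅ ∈ τ ✓.
  V = {[15]}: π^{-1}(V) = {15} ∉ τ ✗.
  V = {[16=17]}: π^{-1}(V) = {16, 17} ∈ τ ✓.
  V = {[15], [16=17]}: π^{-1}(V) = {15, 16, 17} ∈ τ ✓.
Open sets in the quotient: τ_Q = {{}, {[16=17]}, {[15], [16=17]}} (3 elements).


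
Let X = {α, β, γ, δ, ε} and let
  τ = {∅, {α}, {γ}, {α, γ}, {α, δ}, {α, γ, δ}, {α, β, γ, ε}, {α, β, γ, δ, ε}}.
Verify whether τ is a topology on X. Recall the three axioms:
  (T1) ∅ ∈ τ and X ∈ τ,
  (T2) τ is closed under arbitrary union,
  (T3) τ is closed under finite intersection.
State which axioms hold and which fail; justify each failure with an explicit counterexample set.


τ IS a topology on X.

Axiom (T1): ∅ ∈ τ? Yes; X ∈ τ? Yes.
Axiom (T2/T3): check pairwise unions and intersections of members of τ.
All pairwise intersections and unions checked — each lies in τ. Therefore τ satisfies (T1), (T2), (T3): it IS a topology on X.


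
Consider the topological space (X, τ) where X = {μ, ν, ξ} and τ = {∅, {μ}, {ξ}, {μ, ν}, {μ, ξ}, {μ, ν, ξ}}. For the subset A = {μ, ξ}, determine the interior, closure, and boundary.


int(A) = {μ, ξ}, cl(A) = {μ, ν, ξ}, ∂A = {ν}.

Closed sets in (X, τ) are complements of opens:
  closed(X, τ) = {∅, {ν}, {ξ}, {μ, ν}, {ν, ξ}, {μ, ν, ξ}}.
int(A) = ⋃ {U ∈ τ : U ⊆ A}. Opens contained in A: ∅, {μ}, {ξ}, {μ, ξ}.
Taking the union of these: int(A) = {μ, ξ}.
cl(A) = ⋂ {C closed : A ⊆ C}. Closed sets containing A: {μ, ν, ξ}.
Intersecting these: cl(A) = {μ, ν, ξ}.
∂A = cl(A) ∖ int(A) = {μ, ν, ξ} ∖ {μ, ξ} = {ν}.


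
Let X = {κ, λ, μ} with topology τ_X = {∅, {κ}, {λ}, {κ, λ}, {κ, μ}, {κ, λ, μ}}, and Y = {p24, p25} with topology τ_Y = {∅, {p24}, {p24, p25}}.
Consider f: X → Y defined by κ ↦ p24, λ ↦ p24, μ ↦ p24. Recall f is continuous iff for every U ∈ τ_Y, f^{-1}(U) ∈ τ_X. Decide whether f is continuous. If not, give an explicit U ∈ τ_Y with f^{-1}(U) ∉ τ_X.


f IS continuous.

Compute f^{-1}(U) for each U ∈ τ_Y:
  U = ∅: f^{-1}(U) = ∅ ∈ τ_X ✓.
  U = {p24}: f^{-1}(U) = {κ, λ, μ} ∈ τ_X ✓.
  U = {p24, p25}: f^{-1}(U) = {κ, λ, μ} ∈ τ_X ✓.
Every preimage lies in τ_X, so f IS continuous.


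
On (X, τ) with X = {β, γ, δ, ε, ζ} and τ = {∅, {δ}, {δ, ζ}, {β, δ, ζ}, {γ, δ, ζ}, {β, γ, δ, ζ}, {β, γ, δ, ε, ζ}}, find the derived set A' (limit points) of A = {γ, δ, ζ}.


A' = {β, γ, ε, ζ}

For each x ∈ X, list the open sets U ∈ τ with x ∈ U, then check whether U ∩ (A ∖ {x}) ≠ ∅ for every such U.
  x = β: opens ∋ x are {β, δ, ζ}, {β, γ, δ, ζ}, {β, γ, δ, ε, ζ}; each meets A ∖ {β}, so x IS a limit point.
  x = γ: opens ∋ x are {γ, δ, ζ}, {β, γ, δ, ζ}, {β, γ, δ, ε, ζ}; each meets A ∖ {γ}, so x IS a limit point.
  x = δ: open {δ} ∋ x has {δ} ∩ (A ∖ {δ}) = ∅, so x is NOT a limit point.
  x = ε: opens ∋ x are {β, γ, δ, ε, ζ}; each meets A ∖ {ε}, so x IS a limit point.
  x = ζ: opens ∋ x are {δ, ζ}, {β, δ, ζ}, {γ, δ, ζ}, {β, γ, δ, ζ}, {β, γ, δ, ε, ζ}; each meets A ∖ {ζ}, so x IS a limit point.
Collecting: A' = {β, γ, ε, ζ}.


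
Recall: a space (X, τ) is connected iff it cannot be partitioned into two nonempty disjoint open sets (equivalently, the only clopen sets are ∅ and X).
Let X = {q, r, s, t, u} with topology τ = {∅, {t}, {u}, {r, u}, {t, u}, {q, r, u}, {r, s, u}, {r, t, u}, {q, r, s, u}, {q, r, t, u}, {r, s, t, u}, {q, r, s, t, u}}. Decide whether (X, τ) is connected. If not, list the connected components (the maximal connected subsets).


(X, τ) is disconnected; components = [{t}, {q, r, s, u}].

Find clopen sets (U ∈ τ with X ∖ U ∈ τ):
  U = ∅, X ∖ U = {q, r, s, t, u} — both open, so U is clopen.
  U = {t}, X ∖ U = {q, r, s, u} — both open, so U is clopen.
  U = {q, r, s, u}, X ∖ U = {t} — both open, so U is clopen.
  U = {q, r, s, t, u}, X ∖ U = ∅ — both open, so U is clopen.
Nontrivial clopen(s) exist: e.g. {t}. So (X, τ) is disconnected.
Compute connected components by grouping points that agree on all clopens:
  component: {t}
  component: {q, r, s, u}


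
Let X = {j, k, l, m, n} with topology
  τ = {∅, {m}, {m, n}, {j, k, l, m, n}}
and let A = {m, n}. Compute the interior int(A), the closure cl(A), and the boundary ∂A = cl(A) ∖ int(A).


int(A) = {m, n}, cl(A) = {j, k, l, m, n}, ∂A = {j, k, l}.

Closed sets in (X, τ) are complements of opens:
  closed(X, τ) = {∅, {j, k, l}, {j, k, l, n}, {j, k, l, m, n}}.
int(A) = ⋃ {U ∈ τ : U ⊆ A}. Opens contained in A: ∅, {m}, {m, n}.
Taking the union of these: int(A) = {m, n}.
cl(A) = ⋂ {C closed : A ⊆ C}. Closed sets containing A: {j, k, l, m, n}.
Intersecting these: cl(A) = {j, k, l, m, n}.
∂A = cl(A) ∖ int(A) = {j, k, l, m, n} ∖ {m, n} = {j, k, l}.


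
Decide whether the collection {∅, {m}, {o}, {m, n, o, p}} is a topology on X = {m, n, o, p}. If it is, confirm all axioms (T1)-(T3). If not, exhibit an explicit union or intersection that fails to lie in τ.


τ is NOT a topology on X.

Axiom (T1): ∅ ∈ τ? Yes; X ∈ τ? Yes.
Axiom (T2/T3): check pairwise unions and intersections of members of τ.
Counterexample for (T2): {m} ∪ {o} = {m, o} ∉ τ. Therefore τ is NOT a topology.


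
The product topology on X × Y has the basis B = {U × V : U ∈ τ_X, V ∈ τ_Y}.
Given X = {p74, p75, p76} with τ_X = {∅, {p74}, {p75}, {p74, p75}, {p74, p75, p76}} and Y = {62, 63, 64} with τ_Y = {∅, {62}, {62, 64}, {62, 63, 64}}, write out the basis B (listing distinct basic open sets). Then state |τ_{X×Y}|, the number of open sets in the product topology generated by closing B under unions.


Basis B = {∅ × ∅, {p74} × {62}, {p75} × {62}, {p74} × {62, 64}, {p74, p75} × {62}, {p75} × {62, 64}, {p74} × {62, 63, 64}, {p74, p75, p76} × {62}, {p75} × {62, 63, 64}, {p74, p75} × {62, 64}, {p74, p75} × {62, 63, 64}, {p74, p75, p76} × {62, 64}, {p74, p75, p76} × {62, 63, 64}}; |τ_{X×Y}| = 30.

Enumerate products U × V with U ∈ τ_X, V ∈ τ_Y (deduplicated):
  ∅ × ∅ = {} (∅)
  {p74} × {62} = {(p74,62)}
  {p75} × {62} = {(p75,62)}
  {p74} × {62, 64} = {(p74,62), (p74,64)}
  {p74, p75} × {62} = {(p74,62), (p75,62)}
  {p75} × {62, 64} = {(p75,62), (p75,64)}
  {p74} × {62, 63, 64} = {(p74,62), (p74,63), (p74,64)}
  {p74, p75, p76} × {62} = {(p74,62), (p75,62), (p76,62)}
  {p75} × {62, 63, 64} = {(p75,62), (p75,63), (p75,64)}
  {p74, p75} × {62, 64} = {(p74,62), (p74,64), (p75,62), (p75,64)}
  {p74, p75} × {62, 63, 64} = {(p74,62), (p74,63), (p74,64), (p75,62), (p75,63), (p75,64)}
  {p74, p75, p76} × {62, 64} = {(p74,62), (p74,64), (p75,62), (p75,64), (p76,62), (p76,64)}
  {p74, p75, p76} × {62, 63, 64} = {(p74,62), (p74,63), (p74,64), (p75,62), (p75,63), (p75,64), (p76,62), (p76,63), (p76,64)}
These 13 distinct sets form the basis B.
Close under arbitrary unions to get τ_{X×Y}; counting gives |τ_{X×Y}| = 30.


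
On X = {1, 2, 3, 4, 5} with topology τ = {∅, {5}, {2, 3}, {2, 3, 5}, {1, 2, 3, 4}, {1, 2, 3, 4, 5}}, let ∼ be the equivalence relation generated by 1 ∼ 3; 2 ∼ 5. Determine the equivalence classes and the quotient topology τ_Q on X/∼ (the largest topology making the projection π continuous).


X/∼ = {[1=3], [2=5], [4]}; |τ_Q| = 2.

Equivalence classes: [1=3], [2=5], [4].
Quotient map π: X → X/∼ sends 1 ↦ [1=3], 2 ↦ [2=5], 3 ↦ [1=3], 4 ↦ [4], 5 ↦ [2=5].
For each subset V ⊆ X/∼, compute π^{-1}(V) ⊆ X and check whether π^{-1}(V) ∈ τ. V is open in τ_Q iff π^{-1}(V) ∈ τ.
  V = {}: π^{-1}(V) = ∅ ∈ τ ✓.
  V = {[1=3]}: π^{-1}(V) = {1, 3} ∉ τ ✗.
  V = {[2=5]}: π^{-1}(V) = {2, 5} ∉ τ ✗.
  V = {[1=3], [2=5]}: π^{-1}(V) = {1, 2, 3, 5} ∉ τ ✗.
  V = {[4]}: π^{-1}(V) = {4} ∉ τ ✗.
  V = {[1=3], [4]}: π^{-1}(V) = {1, 3, 4} ∉ τ ✗.
  V = {[2=5], [4]}: π^{-1}(V) = {2, 4, 5} ∉ τ ✗.
  V = {[1=3], [2=5], [4]}: π^{-1}(V) = {1, 2, 3, 4, 5} ∈ τ ✓.
Open sets in the quotient: τ_Q = {{}, {[1=3], [2=5], [4]}} (2 elements).


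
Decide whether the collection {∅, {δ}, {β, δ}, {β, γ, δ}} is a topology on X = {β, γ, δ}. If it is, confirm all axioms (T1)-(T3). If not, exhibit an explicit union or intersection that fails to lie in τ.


τ IS a topology on X.

Axiom (T1): ∅ ∈ τ? Yes; X ∈ τ? Yes.
Axiom (T2/T3): check pairwise unions and intersections of members of τ.
All pairwise intersections and unions checked — each lies in τ. Therefore τ satisfies (T1), (T2), (T3): it IS a topology on X.


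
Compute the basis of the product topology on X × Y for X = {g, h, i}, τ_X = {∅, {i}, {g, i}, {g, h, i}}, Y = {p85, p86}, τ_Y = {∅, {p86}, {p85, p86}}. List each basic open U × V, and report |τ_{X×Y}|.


Basis B = {∅ × ∅, {i} × {p86}, {g, i} × {p86}, {i} × {p85, p86}, {g, h, i} × {p86}, {g, i} × {p85, p86}, {g, h, i} × {p85, p86}}; |τ_{X×Y}| = 10.

Enumerate products U × V with U ∈ τ_X, V ∈ τ_Y (deduplicated):
  ∅ × ∅ = {} (∅)
  {i} × {p86} = {(i,p86)}
  {g, i} × {p86} = {(g,p86), (i,p86)}
  {i} × {p85, p86} = {(i,p85), (i,p86)}
  {g, h, i} × {p86} = {(g,p86), (h,p86), (i,p86)}
  {g, i} × {p85, p86} = {(g,p85), (g,p86), (i,p85), (i,p86)}
  {g, h, i} × {p85, p86} = {(g,p85), (g,p86), (h,p85), (h,p86), (i,p85), (i,p86)}
These 7 distinct sets form the basis B.
Close under arbitrary unions to get τ_{X×Y}; counting gives |τ_{X×Y}| = 10.


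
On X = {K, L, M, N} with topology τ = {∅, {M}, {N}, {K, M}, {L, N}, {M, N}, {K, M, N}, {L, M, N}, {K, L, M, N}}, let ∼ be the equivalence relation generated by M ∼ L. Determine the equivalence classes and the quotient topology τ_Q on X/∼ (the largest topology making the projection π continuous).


X/∼ = {[K], [L=M], [N]}; |τ_Q| = 4.

Equivalence classes: [K], [L=M], [N].
Quotient map π: X → X/∼ sends K ↦ [K], L ↦ [L=M], M ↦ [L=M], N ↦ [N].
For each subset V ⊆ X/∼, compute π^{-1}(V) ⊆ X and check whether π^{-1}(V) ∈ τ. V is open in τ_Q iff π^{-1}(V) ∈ τ.
  V = {}: π^{-1}(V) = ∅ ∈ τ ✓.
  V = {[K]}: π^{-1}(V) = {K} ∉ τ ✗.
  V = {[L=M]}: π^{-1}(V) = {L, M} ∉ τ ✗.
  V = {[K], [L=M]}: π^{-1}(V) = {K, L, M} ∉ τ ✗.
  V = {[N]}: π^{-1}(V) = {N} ∈ τ ✓.
  V = {[K], [N]}: π^{-1}(V) = {K, N} ∉ τ ✗.
  V = {[L=M], [N]}: π^{-1}(V) = {L, M, N} ∈ τ ✓.
  V = {[K], [L=M], [N]}: π^{-1}(V) = {K, L, M, N} ∈ τ ✓.
Open sets in the quotient: τ_Q = {{}, {[N]}, {[L=M], [N]}, {[K], [L=M], [N]}} (4 elements).


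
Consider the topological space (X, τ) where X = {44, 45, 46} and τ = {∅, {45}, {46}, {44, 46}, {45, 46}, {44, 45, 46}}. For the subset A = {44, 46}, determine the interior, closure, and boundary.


int(A) = {44, 46}, cl(A) = {44, 46}, ∂A = ∅.

Closed sets in (X, τ) are complements of opens:
  closed(X, τ) = {∅, {44}, {45}, {44, 45}, {44, 46}, {44, 45, 46}}.
int(A) = ⋃ {U ∈ τ : U ⊆ A}. Opens contained in A: ∅, {46}, {44, 46}.
Taking the union of these: int(A) = {44, 46}.
cl(A) = ⋂ {C closed : A ⊆ C}. Closed sets containing A: {44, 46}, {44, 45, 46}.
Intersecting these: cl(A) = {44, 46}.
∂A = cl(A) ∖ int(A) = {44, 46} ∖ {44, 46} = ∅.


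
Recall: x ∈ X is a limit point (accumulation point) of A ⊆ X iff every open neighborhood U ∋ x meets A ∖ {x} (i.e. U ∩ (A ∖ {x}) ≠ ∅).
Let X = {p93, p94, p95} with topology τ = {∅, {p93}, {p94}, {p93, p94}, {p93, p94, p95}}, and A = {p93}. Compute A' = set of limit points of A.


A' = {p95}

For each x ∈ X, list the open sets U ∈ τ with x ∈ U, then check whether U ∩ (A ∖ {x}) ≠ ∅ for every such U.
  x = p93: open {p93} ∋ x has {p93} ∩ (A ∖ {p93}) = ∅, so x is NOT a limit point.
  x = p94: open {p94} ∋ x has {p94} ∩ (A ∖ {p94}) = ∅, so x is NOT a limit point.
  x = p95: opens ∋ x are {p93, p94, p95}; each meets A ∖ {p95}, so x IS a limit point.
Collecting: A' = {p95}.


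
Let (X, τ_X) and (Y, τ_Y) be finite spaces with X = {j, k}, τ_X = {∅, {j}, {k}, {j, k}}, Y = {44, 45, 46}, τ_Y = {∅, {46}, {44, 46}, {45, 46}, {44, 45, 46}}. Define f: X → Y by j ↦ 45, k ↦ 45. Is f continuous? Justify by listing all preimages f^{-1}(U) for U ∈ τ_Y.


f IS continuous.

Compute f^{-1}(U) for each U ∈ τ_Y:
  U = ∅: f^{-1}(U) = ∅ ∈ τ_X ✓.
  U = {46}: f^{-1}(U) = ∅ ∈ τ_X ✓.
  U = {44, 46}: f^{-1}(U) = ∅ ∈ τ_X ✓.
  U = {45, 46}: f^{-1}(U) = {j, k} ∈ τ_X ✓.
  U = {44, 45, 46}: f^{-1}(U) = {j, k} ∈ τ_X ✓.
Every preimage lies in τ_X, so f IS continuous.


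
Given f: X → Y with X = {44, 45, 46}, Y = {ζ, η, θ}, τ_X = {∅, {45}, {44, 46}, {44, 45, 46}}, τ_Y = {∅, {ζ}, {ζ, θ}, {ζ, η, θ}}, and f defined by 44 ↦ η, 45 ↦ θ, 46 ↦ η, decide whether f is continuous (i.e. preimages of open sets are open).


f IS continuous.

Compute f^{-1}(U) for each U ∈ τ_Y:
  U = ∅: f^{-1}(U) = ∅ ∈ τ_X ✓.
  U = {ζ}: f^{-1}(U) = ∅ ∈ τ_X ✓.
  U = {ζ, θ}: f^{-1}(U) = {45} ∈ τ_X ✓.
  U = {ζ, η, θ}: f^{-1}(U) = {44, 45, 46} ∈ τ_X ✓.
Every preimage lies in τ_X, so f IS continuous.


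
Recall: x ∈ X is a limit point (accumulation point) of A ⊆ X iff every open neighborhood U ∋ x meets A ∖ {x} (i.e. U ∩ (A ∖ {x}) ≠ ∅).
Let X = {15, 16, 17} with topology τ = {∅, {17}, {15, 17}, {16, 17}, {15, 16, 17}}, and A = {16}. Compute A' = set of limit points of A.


A' = ∅

For each x ∈ X, list the open sets U ∈ τ with x ∈ U, then check whether U ∩ (A ∖ {x}) ≠ ∅ for every such U.
  x = 15: open {15, 17} ∋ x has {15, 17} ∩ (A ∖ {15}) = ∅, so x is NOT a limit point.
  x = 16: open {16, 17} ∋ x has {16, 17} ∩ (A ∖ {16}) = ∅, so x is NOT a limit point.
  x = 17: open {17} ∋ x has {17} ∩ (A ∖ {17}) = ∅, so x is NOT a limit point.
Collecting: A' = ∅.


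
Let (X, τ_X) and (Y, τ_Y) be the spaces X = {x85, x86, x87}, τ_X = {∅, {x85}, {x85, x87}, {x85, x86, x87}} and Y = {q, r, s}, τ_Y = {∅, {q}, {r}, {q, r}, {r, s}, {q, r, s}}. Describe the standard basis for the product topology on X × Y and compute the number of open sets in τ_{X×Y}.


Basis B = {∅ × ∅, {x85} × {q}, {x85} × {r}, {x85} × {q, r}, {x85, x87} × {q}, {x85} × {r, s}, {x85, x87} × {r}, {x85} × {q, r, s}, {x85, x86, x87} × {q}, {x85, x86, x87} × {r}, {x85, x87} × {q, r}, {x85, x87} × {r, s}, {x85, x87} × {q, r, s}, {x85, x86, x87} × {q, r}, {x85, x86, x87} × {r, s}, {x85, x86, x87} × {q, r, s}}; |τ_{X×Y}| = 40.

Enumerate products U × V with U ∈ τ_X, V ∈ τ_Y (deduplicated):
  ∅ × ∅ = {} (∅)
  {x85} × {q} = {(x85,q)}
  {x85} × {r} = {(x85,r)}
  {x85} × {q, r} = {(x85,q), (x85,r)}
  {x85, x87} × {q} = {(x85,q), (x87,q)}
  {x85} × {r, s} = {(x85,r), (x85,s)}
  {x85, x87} × {r} = {(x85,r), (x87,r)}
  {x85} × {q, r, s} = {(x85,q), (x85,r), (x85,s)}
  {x85, x86, x87} × {q} = {(x85,q), (x86,q), (x87,q)}
  {x85, x86, x87} × {r} = {(x85,r), (x86,r), (x87,r)}
  {x85, x87} × {q, r} = {(x85,q), (x85,r), (x87,q), (x87,r)}
  {x85, x87} × {r, s} = {(x85,r), (x85,s), (x87,r), (x87,s)}
  {x85, x87} × {q, r, s} = {(x85,q), (x85,r), (x85,s), (x87,q), (x87,r), (x87,s)}
  {x85, x86, x87} × {q, r} = {(x85,q), (x85,r), (x86,q), (x86,r), (x87,q), (x87,r)}
  {x85, x86, x87} × {r, s} = {(x85,r), (x85,s), (x86,r), (x86,s), (x87,r), (x87,s)}
  {x85, x86, x87} × {q, r, s} = {(x85,q), (x85,r), (x85,s), (x86,q), (x86,r), (x86,s), (x87,q), (x87,r), (x87,s)}
These 16 distinct sets form the basis B.
Close under arbitrary unions to get τ_{X×Y}; counting gives |τ_{X×Y}| = 40.


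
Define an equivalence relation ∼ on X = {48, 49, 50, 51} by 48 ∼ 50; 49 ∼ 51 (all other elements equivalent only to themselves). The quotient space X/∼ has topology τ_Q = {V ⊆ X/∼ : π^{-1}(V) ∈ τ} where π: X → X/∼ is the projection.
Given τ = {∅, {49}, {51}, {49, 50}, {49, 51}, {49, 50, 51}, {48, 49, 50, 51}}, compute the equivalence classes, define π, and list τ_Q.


X/∼ = {[48=50], [49=51]}; |τ_Q| = 3.

Equivalence classes: [48=50], [49=51].
Quotient map π: X → X/∼ sends 48 ↦ [48=50], 49 ↦ [49=51], 50 ↦ [48=50], 51 ↦ [49=51].
For each subset V ⊆ X/∼, compute π^{-1}(V) ⊆ X and check whether π^{-1}(V) ∈ τ. V is open in τ_Q iff π^{-1}(V) ∈ τ.
  V = {}: π^{-1}(V) = ∅ ∈ τ ✓.
  V = {[48=50]}: π^{-1}(V) = {48, 50} ∉ τ ✗.
  V = {[49=51]}: π^{-1}(V) = {49, 51} ∈ τ ✓.
  V = {[48=50], [49=51]}: π^{-1}(V) = {48, 49, 50, 51} ∈ τ ✓.
Open sets in the quotient: τ_Q = {{}, {[49=51]}, {[48=50], [49=51]}} (3 elements).


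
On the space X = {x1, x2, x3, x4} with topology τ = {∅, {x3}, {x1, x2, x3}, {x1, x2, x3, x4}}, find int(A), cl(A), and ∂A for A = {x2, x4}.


int(A) = ∅, cl(A) = {x1, x2, x4}, ∂A = {x1, x2, x4}.

Closed sets in (X, τ) are complements of opens:
  closed(X, τ) = {∅, {x4}, {x1, x2, x4}, {x1, x2, x3, x4}}.
int(A) = ⋃ {U ∈ τ : U ⊆ A}. Opens contained in A: ∅.
Taking the union of these: int(A) = ∅.
cl(A) = ⋂ {C closed : A ⊆ C}. Closed sets containing A: {x1, x2, x4}, {x1, x2, x3, x4}.
Intersecting these: cl(A) = {x1, x2, x4}.
∂A = cl(A) ∖ int(A) = {x1, x2, x4} ∖ ∅ = {x1, x2, x4}.


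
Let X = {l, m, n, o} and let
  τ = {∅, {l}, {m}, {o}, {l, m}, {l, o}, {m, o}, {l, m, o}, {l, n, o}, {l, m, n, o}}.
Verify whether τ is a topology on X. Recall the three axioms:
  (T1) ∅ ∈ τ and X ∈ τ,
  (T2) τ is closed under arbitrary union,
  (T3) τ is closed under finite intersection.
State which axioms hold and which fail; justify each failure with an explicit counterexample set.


τ IS a topology on X.

Axiom (T1): ∅ ∈ τ? Yes; X ∈ τ? Yes.
Axiom (T2/T3): check pairwise unions and intersections of members of τ.
All pairwise intersections and unions checked — each lies in τ. Therefore τ satisfies (T1), (T2), (T3): it IS a topology on X.


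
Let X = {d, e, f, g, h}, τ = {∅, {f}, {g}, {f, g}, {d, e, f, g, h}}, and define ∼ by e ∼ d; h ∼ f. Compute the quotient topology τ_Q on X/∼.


X/∼ = {[d=e], [f=h], [g]}; |τ_Q| = 3.

Equivalence classes: [d=e], [f=h], [g].
Quotient map π: X → X/∼ sends d ↦ [d=e], e ↦ [d=e], f ↦ [f=h], g ↦ [g], h ↦ [f=h].
For each subset V ⊆ X/∼, compute π^{-1}(V) ⊆ X and check whether π^{-1}(V) ∈ τ. V is open in τ_Q iff π^{-1}(V) ∈ τ.
  V = {}: π^{-1}(V) = ∅ ∈ τ ✓.
  V = {[d=e]}: π^{-1}(V) = {d, e} ∉ τ ✗.
  V = {[f=h]}: π^{-1}(V) = {f, h} ∉ τ ✗.
  V = {[d=e], [f=h]}: π^{-1}(V) = {d, e, f, h} ∉ τ ✗.
  V = {[g]}: π^{-1}(V) = {g} ∈ τ ✓.
  V = {[d=e], [g]}: π^{-1}(V) = {d, e, g} ∉ τ ✗.
  V = {[f=h], [g]}: π^{-1}(V) = {f, g, h} ∉ τ ✗.
  V = {[d=e], [f=h], [g]}: π^{-1}(V) = {d, e, f, g, h} ∈ τ ✓.
Open sets in the quotient: τ_Q = {{}, {[g]}, {[d=e], [f=h], [g]}} (3 elements).


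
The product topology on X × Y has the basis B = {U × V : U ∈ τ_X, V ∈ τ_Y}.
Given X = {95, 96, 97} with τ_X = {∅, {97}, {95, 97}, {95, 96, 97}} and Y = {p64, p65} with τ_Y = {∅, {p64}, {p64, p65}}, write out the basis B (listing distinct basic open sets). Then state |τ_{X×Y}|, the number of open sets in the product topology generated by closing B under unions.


Basis B = {∅ × ∅, {97} × {p64}, {95, 97} × {p64}, {97} × {p64, p65}, {95, 96, 97} × {p64}, {95, 97} × {p64, p65}, {95, 96, 97} × {p64, p65}}; |τ_{X×Y}| = 10.

Enumerate products U × V with U ∈ τ_X, V ∈ τ_Y (deduplicated):
  ∅ × ∅ = {} (∅)
  {97} × {p64} = {(97,p64)}
  {95, 97} × {p64} = {(95,p64), (97,p64)}
  {97} × {p64, p65} = {(97,p64), (97,p65)}
  {95, 96, 97} × {p64} = {(95,p64), (96,p64), (97,p64)}
  {95, 97} × {p64, p65} = {(95,p64), (95,p65), (97,p64), (97,p65)}
  {95, 96, 97} × {p64, p65} = {(95,p64), (95,p65), (96,p64), (96,p65), (97,p64), (97,p65)}
These 7 distinct sets form the basis B.
Close under arbitrary unions to get τ_{X×Y}; counting gives |τ_{X×Y}| = 10.


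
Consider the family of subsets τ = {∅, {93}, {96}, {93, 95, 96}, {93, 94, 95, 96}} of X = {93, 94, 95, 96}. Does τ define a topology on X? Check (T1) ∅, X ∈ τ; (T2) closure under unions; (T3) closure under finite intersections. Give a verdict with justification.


τ is NOT a topology on X.

Axiom (T1): ∅ ∈ τ? Yes; X ∈ τ? Yes.
Axiom (T2/T3): check pairwise unions and intersections of members of τ.
Counterexample for (T2): {93} ∪ {96} = {93, 96} ∉ τ. Therefore τ is NOT a topology.


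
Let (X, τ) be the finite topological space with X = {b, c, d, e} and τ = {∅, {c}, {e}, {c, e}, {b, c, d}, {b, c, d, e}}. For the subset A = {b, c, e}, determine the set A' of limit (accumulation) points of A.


A' = {b, d}

For each x ∈ X, list the open sets U ∈ τ with x ∈ U, then check whether U ∩ (A ∖ {x}) ≠ ∅ for every such U.
  x = b: opens ∋ x are {b, c, d}, {b, c, d, e}; each meets A ∖ {b}, so x IS a limit point.
  x = c: open {c} ∋ x has {c} ∩ (A ∖ {c}) = ∅, so x is NOT a limit point.
  x = d: opens ∋ x are {b, c, d}, {b, c, d, e}; each meets A ∖ {d}, so x IS a limit point.
  x = e: open {e} ∋ x has {e} ∩ (A ∖ {e}) = ∅, so x is NOT a limit point.
Collecting: A' = {b, d}.


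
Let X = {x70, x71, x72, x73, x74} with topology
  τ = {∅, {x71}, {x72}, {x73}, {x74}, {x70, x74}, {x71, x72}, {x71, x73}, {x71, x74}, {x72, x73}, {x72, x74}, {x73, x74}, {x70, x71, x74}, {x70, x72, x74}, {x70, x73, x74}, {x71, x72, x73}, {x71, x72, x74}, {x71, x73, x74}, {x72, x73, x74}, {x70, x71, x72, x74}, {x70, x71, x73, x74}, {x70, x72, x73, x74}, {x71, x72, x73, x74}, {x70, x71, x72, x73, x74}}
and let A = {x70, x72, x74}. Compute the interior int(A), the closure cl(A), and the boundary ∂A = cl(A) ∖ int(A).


int(A) = {x70, x72, x74}, cl(A) = {x70, x72, x74}, ∂A = ∅.

Closed sets in (X, τ) are complements of opens:
  closed(X, τ) = {∅, {x70}, {x71}, {x72}, {x73}, {x70, x71}, {x70, x72}, {x70, x73}, {x70, x74}, {x71, x72}, {x71, x73}, {x72, x73}, {x70, x71, x72}, {x70, x71, x73}, {x70, x71, x74}, {x70, x72, x73}, {x70, x72, x74}, {x70, x73, x74}, {x71, x72, x73}, {x70, x71, x72, x73}, {x70, x71, x72, x74}, {x70, x71, x73, x74}, {x70, x72, x73, x74}, {x70, x71, x72, x73, x74}}.
int(A) = ⋃ {U ∈ τ : U ⊆ A}. Opens contained in A: ∅, {x72}, {x74}, {x70, x74}, {x72, x74}, {x70, x72, x74}.
Taking the union of these: int(A) = {x70, x72, x74}.
cl(A) = ⋂ {C closed : A ⊆ C}. Closed sets containing A: {x70, x72, x74}, {x70, x71, x72, x74}, {x70, x72, x73, x74}, {x70, x71, x72, x73, x74}.
Intersecting these: cl(A) = {x70, x72, x74}.
∂A = cl(A) ∖ int(A) = {x70, x72, x74} ∖ {x70, x72, x74} = ∅.


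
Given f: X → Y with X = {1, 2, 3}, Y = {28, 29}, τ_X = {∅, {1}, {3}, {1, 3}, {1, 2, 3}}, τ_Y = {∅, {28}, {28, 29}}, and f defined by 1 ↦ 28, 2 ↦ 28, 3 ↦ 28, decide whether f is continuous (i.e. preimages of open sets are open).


f IS continuous.

Compute f^{-1}(U) for each U ∈ τ_Y:
  U = ∅: f^{-1}(U) = ∅ ∈ τ_X ✓.
  U = {28}: f^{-1}(U) = {1, 2, 3} ∈ τ_X ✓.
  U = {28, 29}: f^{-1}(U) = {1, 2, 3} ∈ τ_X ✓.
Every preimage lies in τ_X, so f IS continuous.


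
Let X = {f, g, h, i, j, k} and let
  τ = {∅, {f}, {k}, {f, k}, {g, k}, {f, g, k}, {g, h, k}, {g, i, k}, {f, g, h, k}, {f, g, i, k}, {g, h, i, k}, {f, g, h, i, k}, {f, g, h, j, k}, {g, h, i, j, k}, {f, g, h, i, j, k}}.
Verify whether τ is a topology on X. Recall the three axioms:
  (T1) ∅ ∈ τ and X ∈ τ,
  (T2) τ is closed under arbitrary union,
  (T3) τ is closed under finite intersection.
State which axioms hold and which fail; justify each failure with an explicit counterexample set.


τ is NOT a topology on X.

Axiom (T1): ∅ ∈ τ? Yes; X ∈ τ? Yes.
Axiom (T2/T3): check pairwise unions and intersections of members of τ.
Counterexample for (T3): {f, g, h, j, k} ∩ {g, h, i, j, k} = {g, h, j, k} ∉ τ. Therefore τ is NOT a topology.


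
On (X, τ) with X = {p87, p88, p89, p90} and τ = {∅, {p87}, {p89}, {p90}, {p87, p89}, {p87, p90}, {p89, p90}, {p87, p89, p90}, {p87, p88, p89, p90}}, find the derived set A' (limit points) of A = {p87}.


A' = {p88}

For each x ∈ X, list the open sets U ∈ τ with x ∈ U, then check whether U ∩ (A ∖ {x}) ≠ ∅ for every such U.
  x = p87: open {p87} ∋ x has {p87} ∩ (A ∖ {p87}) = ∅, so x is NOT a limit point.
  x = p88: opens ∋ x are {p87, p88, p89, p90}; each meets A ∖ {p88}, so x IS a limit point.
  x = p89: open {p89} ∋ x has {p89} ∩ (A ∖ {p89}) = ∅, so x is NOT a limit point.
  x = p90: open {p90} ∋ x has {p90} ∩ (A ∖ {p90}) = ∅, so x is NOT a limit point.
Collecting: A' = {p88}.


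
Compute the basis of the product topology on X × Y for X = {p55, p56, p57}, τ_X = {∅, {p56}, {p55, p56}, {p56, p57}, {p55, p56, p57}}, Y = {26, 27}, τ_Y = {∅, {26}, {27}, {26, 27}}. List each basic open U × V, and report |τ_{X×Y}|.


Basis B = {∅ × ∅, {p56} × {26}, {p56} × {27}, {p55, p56} × {26}, {p55, p56} × {27}, {p56} × {26, 27}, {p56, p57} × {26}, {p56, p57} × {27}, {p55, p56, p57} × {26}, {p55, p56, p57} × {27}, {p55, p56} × {26, 27}, {p56, p57} × {26, 27}, {p55, p56, p57} × {26, 27}}; |τ_{X×Y}| = 25.

Enumerate products U × V with U ∈ τ_X, V ∈ τ_Y (deduplicated):
  ∅ × ∅ = {} (∅)
  {p56} × {26} = {(p56,26)}
  {p56} × {27} = {(p56,27)}
  {p55, p56} × {26} = {(p55,26), (p56,26)}
  {p55, p56} × {27} = {(p55,27), (p56,27)}
  {p56} × {26, 27} = {(p56,26), (p56,27)}
  {p56, p57} × {26} = {(p56,26), (p57,26)}
  {p56, p57} × {27} = {(p56,27), (p57,27)}
  {p55, p56, p57} × {26} = {(p55,26), (p56,26), (p57,26)}
  {p55, p56, p57} × {27} = {(p55,27), (p56,27), (p57,27)}
  {p55, p56} × {26, 27} = {(p55,26), (p55,27), (p56,26), (p56,27)}
  {p56, p57} × {26, 27} = {(p56,26), (p56,27), (p57,26), (p57,27)}
  {p55, p56, p57} × {26, 27} = {(p55,26), (p55,27), (p56,26), (p56,27), (p57,26), (p57,27)}
These 13 distinct sets form the basis B.
Close under arbitrary unions to get τ_{X×Y}; counting gives |τ_{X×Y}| = 25.


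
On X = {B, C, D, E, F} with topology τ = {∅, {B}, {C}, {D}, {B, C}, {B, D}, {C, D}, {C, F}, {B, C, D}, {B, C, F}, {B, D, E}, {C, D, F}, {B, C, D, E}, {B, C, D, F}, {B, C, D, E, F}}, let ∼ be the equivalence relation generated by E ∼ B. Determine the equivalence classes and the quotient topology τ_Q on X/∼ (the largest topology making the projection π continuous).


X/∼ = {[B=E], [C], [D], [F]}; |τ_Q| = 9.

Equivalence classes: [B=E], [C], [D], [F].
Quotient map π: X → X/∼ sends B ↦ [B=E], C ↦ [C], D ↦ [D], E ↦ [B=E], F ↦ [F].
For each subset V ⊆ X/∼, compute π^{-1}(V) ⊆ X and check whether π^{-1}(V) ∈ τ. V is open in τ_Q iff π^{-1}(V) ∈ τ.
  V = {}: π^{-1}(V) = ∅ ∈ τ ✓.
  V = {[B=E]}: π^{-1}(V) = {B, E} ∉ τ ✗.
  V = {[C]}: π^{-1}(V) = {C} ∈ τ ✓.
  V = {[B=E], [C]}: π^{-1}(V) = {B, C, E} ∉ τ ✗.
  V = {[D]}: π^{-1}(V) = {D} ∈ τ ✓.
  V = {[B=E], [D]}: π^{-1}(V) = {B, D, E} ∈ τ ✓.
  V = {[C], [D]}: π^{-1}(V) = {C, D} ∈ τ ✓.
  V = {[B=E], [C], [D]}: π^{-1}(V) = {B, C, D, E} ∈ τ ✓.
  V = {[F]}: π^{-1}(V) = {F} ∉ τ ✗.
  V = {[B=E], [F]}: π^{-1}(V) = {B, E, F} ∉ τ ✗.
  V = {[C], [F]}: π^{-1}(V) = {C, F} ∈ τ ✓.
  V = {[B=E], [C], [F]}: π^{-1}(V) = {B, C, E, F} ∉ τ ✗.
  V = {[D], [F]}: π^{-1}(V) = {D, F} ∉ τ ✗.
  V = {[B=E], [D], [F]}: π^{-1}(V) = {B, D, E, F} ∉ τ ✗.
  V = {[C], [D], [F]}: π^{-1}(V) = {C, D, F} ∈ τ ✓.
  V = {[B=E], [C], [D], [F]}: π^{-1}(V) = {B, C, D, E, F} ∈ τ ✓.
Open sets in the quotient: τ_Q = {{}, {[C]}, {[D]}, {[B=E], [D]}, {[C], [D]}, {[B=E], [C], [D]}, {[C], [F]}, {[C], [D], [F]}, {[B=E], [C], [D], [F]}} (9 elements).
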